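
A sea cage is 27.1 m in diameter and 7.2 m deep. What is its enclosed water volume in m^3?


r = d/2 = 27.1/2 = 13.55 m
Base area = pi*r^2 = pi*13.55^2 = 576.80427 m^2
Volume = 576.80427 * 7.2 = 4152.99 m^3

4152.99 m^3


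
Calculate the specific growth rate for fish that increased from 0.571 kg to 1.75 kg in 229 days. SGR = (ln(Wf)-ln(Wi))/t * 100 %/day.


ln(W_f) = ln(1.75) = 0.55961579
ln(W_i) = ln(0.571) = -0.56036607
ln(W_f) - ln(W_i) = 0.55961579 - -0.56036607 = 1.1199819
SGR = 1.1199819 / 229 * 100 = 0.489075 %/day

0.489075 %/day


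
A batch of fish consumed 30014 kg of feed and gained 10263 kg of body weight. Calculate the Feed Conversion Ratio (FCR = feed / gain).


FCR = feed consumed / weight gained
FCR = 30014 kg / 10263 kg = 2.92449

2.92449


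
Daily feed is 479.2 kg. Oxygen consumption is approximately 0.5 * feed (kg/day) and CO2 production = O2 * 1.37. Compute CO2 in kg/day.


O2 = 479.2 * 0.5 = 239.6
CO2 = 239.6 * 1.37 = 328.252

328.252 kg/day


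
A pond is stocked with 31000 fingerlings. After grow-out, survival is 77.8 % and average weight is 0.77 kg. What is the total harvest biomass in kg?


Survivors = 31000 * 77.8/100 = 24118 fish
Harvest biomass = survivors * W_f = 24118 * 0.77 = 18570.86 kg

18570.86 kg


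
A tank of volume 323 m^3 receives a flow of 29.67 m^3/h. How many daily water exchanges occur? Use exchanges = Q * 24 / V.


Daily flow volume = 29.67 m^3/h * 24 h = 712.08 m^3/day
Exchanges = daily flow / tank volume = 712.08 / 323 = 2.20458 exchanges/day

2.20458 exchanges/day


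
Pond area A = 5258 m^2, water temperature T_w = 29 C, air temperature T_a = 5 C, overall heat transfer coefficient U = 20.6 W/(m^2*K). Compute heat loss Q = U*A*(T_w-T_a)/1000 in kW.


Temperature difference dT = 29 - 5 = 24 K
Heat loss (W) = U * A * dT = 20.6 * 5258 * 24 = 2599555.2 W
Convert to kW: 2599555.2 / 1000 = 2599.5552 kW

2599.5552 kW


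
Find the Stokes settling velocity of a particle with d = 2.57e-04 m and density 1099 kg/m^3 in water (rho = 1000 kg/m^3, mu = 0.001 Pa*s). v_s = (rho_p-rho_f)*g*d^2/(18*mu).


Density difference: rho_p - rho_f = 1099 - 1000 = 99 kg/m^3
d^2 = (2.57e-04)^2 = 6.6049e-08 m^2
Numerator = (rho_p - rho_f) * g * d^2 = 99 * 9.81 * 6.6049e-08 = 6.4146128e-05
Denominator = 18 * mu = 18 * 0.001 = 0.018
v_s = 6.4146128e-05 / 0.018 = 0.00356367 m/s
Check: Re = rho_f * v_s * d / mu = 1000 * 0.00356367 * 2.57e-04 / 0.001 = 0.916 < 1, so Stokes' law applies.

0.00356367 m/s


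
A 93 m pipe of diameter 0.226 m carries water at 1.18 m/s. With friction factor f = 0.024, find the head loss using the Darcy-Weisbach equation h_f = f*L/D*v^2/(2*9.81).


v^2 = 1.18^2 = 1.3924 m^2/s^2
L/D = 93/0.226 = 411.50442
h_f = f*(L/D)*v^2/(2g) = 0.024 * 411.50442 * 1.3924 / 19.62 = 0.700891 m

0.700891 m


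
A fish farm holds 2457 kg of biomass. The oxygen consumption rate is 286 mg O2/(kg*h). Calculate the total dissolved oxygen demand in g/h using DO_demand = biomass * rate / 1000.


Total O2 consumption (mg/h) = 2457 kg * 286 mg/(kg*h) = 702702 mg/h
Convert to g/h: 702702 / 1000 = 702.702 g/h

702.702 g/h


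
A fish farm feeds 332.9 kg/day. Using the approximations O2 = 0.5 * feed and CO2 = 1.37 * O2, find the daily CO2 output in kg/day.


O2 = 332.9 * 0.5 = 166.45
CO2 = 166.45 * 1.37 = 228.0365

228.0365 kg/day


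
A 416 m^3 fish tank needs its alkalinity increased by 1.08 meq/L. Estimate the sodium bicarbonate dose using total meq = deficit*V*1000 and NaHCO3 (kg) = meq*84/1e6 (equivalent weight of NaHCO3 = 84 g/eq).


Tank volume in L = 416 m^3 * 1000 = 416000 L
Total meq required = 1.08 meq/L * 416000 L = 449280 meq
NaHCO3 mass = 449280 meq * 84 mg/meq / 1e6 = 37.7395 kg

37.7395 kg


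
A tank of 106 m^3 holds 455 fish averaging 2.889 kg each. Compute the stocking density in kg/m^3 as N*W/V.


Total biomass = 455 fish * 2.889 kg = 1314.495 kg
Density = total biomass / volume = 1314.495 / 106 = 12.4009 kg/m^3

12.4009 kg/m^3


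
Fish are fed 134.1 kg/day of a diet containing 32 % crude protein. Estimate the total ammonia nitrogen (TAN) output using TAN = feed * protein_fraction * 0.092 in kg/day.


Protein in feed = 134.1 * 32/100 = 42.912 kg/day
TAN = protein * 0.092 = 42.912 * 0.092 = 3.947904 kg/day

3.947904 kg/day


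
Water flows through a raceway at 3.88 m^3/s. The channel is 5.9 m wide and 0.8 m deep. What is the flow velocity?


Cross-sectional area = W * d = 5.9 * 0.8 = 4.72 m^2
Velocity = Q / A = 3.88 / 4.72 = 0.822034 m/s

0.822034 m/s


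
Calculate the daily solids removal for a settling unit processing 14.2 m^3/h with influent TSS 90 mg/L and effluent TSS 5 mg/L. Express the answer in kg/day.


Concentration drop: TSS_in - TSS_out = 90 - 5 = 85 mg/L
Hourly solids removed = Q * dTSS = 14.2 m^3/h * 85 mg/L = 1207 g/h  (m^3/h * mg/L = g/h)
Daily solids removed = 1207 * 24 = 28968 g/day
Convert g to kg: 28968 / 1000 = 28.968 kg/day

28.968 kg/day


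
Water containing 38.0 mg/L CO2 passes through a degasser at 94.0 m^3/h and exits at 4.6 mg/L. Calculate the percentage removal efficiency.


CO2_out / CO2_in = 4.6 / 38.0 = 0.12105263
Fraction remaining = 0.12105263
efficiency = (1 - 0.12105263) * 100 = 87.8947 %

87.8947 %


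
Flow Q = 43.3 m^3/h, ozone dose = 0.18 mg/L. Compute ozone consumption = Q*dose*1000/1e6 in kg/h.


O3 demand (mg/h) = Q * dose * 1000 = 43.3 * 0.18 * 1000 = 7794 mg/h
Convert mg to kg: 7794 / 1e6 = 0.007794 kg/h

0.007794 kg/h


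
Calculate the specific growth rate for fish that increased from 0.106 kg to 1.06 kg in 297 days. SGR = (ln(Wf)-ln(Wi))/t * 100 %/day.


ln(W_f) = ln(1.06) = 0.058268908
ln(W_i) = ln(0.106) = -2.2443162
ln(W_f) - ln(W_i) = 0.058268908 - -2.2443162 = 2.3025851
SGR = 2.3025851 / 297 * 100 = 0.775281 %/day

0.775281 %/day


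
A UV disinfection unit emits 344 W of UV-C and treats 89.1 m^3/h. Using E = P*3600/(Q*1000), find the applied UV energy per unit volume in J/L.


Energy delivered per hour = 344 W * 3600 s = 1238400 J/h
Volume treated per hour = 89.1 m^3/h * 1000 = 89100 L/h
dose = 1238400 / 89100 = 13.899 J/L

13.899 J/L


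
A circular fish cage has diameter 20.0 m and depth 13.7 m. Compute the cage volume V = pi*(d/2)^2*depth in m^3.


r = d/2 = 20.0/2 = 10 m
Base area = pi*r^2 = pi*10^2 = 314.15927 m^2
Volume = 314.15927 * 13.7 = 4303.98 m^3

4303.98 m^3


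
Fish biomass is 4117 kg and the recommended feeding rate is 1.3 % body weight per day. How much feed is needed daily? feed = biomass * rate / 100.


Feeding rate fraction = 1.3% / 100 = 0.013
Daily feed = 4117 kg * 0.013 = 53.521 kg/day

53.521 kg/day


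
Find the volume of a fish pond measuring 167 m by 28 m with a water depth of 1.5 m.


Base area = L * W = 167 * 28 = 4676 m^2
Volume = area * depth = 4676 * 1.5 = 7014 m^3

7014 m^3


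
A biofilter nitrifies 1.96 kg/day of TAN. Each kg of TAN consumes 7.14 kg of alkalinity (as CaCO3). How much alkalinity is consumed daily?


Alkalinity factor: 7.14 kg CaCO3 consumed per kg TAN nitrified
alk = 1.96 kg TAN * 7.14 = 13.9944 kg CaCO3/day

13.9944 kg CaCO3/day


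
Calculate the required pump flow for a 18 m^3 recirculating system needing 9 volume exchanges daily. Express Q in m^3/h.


Daily recirculation volume = 18 m^3 * 9 = 162 m^3/day
Flow rate Q = daily volume / 24 h = 162 / 24 = 6.75 m^3/h

6.75 m^3/h


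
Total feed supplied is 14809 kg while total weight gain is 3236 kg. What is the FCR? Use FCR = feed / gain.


FCR = feed consumed / weight gained
FCR = 14809 kg / 3236 kg = 4.57633

4.57633


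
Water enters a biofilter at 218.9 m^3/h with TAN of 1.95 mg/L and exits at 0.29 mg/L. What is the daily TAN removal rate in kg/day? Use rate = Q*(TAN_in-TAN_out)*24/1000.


Concentration drop: TAN_in - TAN_out = 1.95 - 0.29 = 1.66 mg/L
Hourly TAN removed = Q * dTAN = 218.9 m^3/h * 1.66 mg/L = 363.374 g/h  (m^3/h * mg/L = g/h)
Daily TAN removed = 363.374 * 24 = 8720.976 g/day
Convert to kg/day: 8720.976 / 1000 = 8.720976 kg/day

8.720976 kg/day


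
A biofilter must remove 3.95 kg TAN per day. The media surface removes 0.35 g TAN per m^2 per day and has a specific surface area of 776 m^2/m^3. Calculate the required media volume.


A = 3.95*1000 / 0.35 = 11285.714 m^2
V = 11285.714 / 776 = 14.5434

14.5434 m^3


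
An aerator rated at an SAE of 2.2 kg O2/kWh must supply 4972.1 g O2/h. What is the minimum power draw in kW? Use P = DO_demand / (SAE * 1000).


SAE in g O2/kWh = 2.2 * 1000 = 2200 g/kWh
P = DO_demand / SAE_g = 4972.1 / 2200 = 2.26005 kW

2.26005 kW


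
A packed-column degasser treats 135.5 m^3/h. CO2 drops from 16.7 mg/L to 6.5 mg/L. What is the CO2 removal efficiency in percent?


CO2_out / CO2_in = 6.5 / 16.7 = 0.38922156
Fraction remaining = 0.38922156
efficiency = (1 - 0.38922156) * 100 = 61.0778 %

61.0778 %


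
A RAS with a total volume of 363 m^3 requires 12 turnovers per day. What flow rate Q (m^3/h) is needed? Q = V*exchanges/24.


Daily recirculation volume = 363 m^3 * 12 = 4356 m^3/day
Flow rate Q = daily volume / 24 h = 4356 / 24 = 181.5 m^3/h

181.5 m^3/h


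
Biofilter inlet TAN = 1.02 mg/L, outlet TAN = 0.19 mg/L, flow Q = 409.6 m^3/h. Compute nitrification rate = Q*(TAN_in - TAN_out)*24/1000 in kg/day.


Concentration drop: TAN_in - TAN_out = 1.02 - 0.19 = 0.83 mg/L
Hourly TAN removed = Q * dTAN = 409.6 m^3/h * 0.83 mg/L = 339.968 g/h  (m^3/h * mg/L = g/h)
Daily TAN removed = 339.968 * 24 = 8159.232 g/day
Convert to kg/day: 8159.232 / 1000 = 8.159232 kg/day

8.159232 kg/day


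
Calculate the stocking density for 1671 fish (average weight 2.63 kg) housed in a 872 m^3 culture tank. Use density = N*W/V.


Total biomass = 1671 fish * 2.63 kg = 4394.73 kg
Density = total biomass / volume = 4394.73 / 872 = 5.03983 kg/m^3

5.03983 kg/m^3


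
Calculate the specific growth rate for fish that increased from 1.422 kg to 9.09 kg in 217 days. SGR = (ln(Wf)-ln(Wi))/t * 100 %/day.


ln(W_f) = ln(9.09) = 2.2071749
ln(W_i) = ln(1.422) = 0.35206433
ln(W_f) - ln(W_i) = 2.2071749 - 0.35206433 = 1.8551106
SGR = 1.8551106 / 217 * 100 = 0.85489 %/day

0.85489 %/day


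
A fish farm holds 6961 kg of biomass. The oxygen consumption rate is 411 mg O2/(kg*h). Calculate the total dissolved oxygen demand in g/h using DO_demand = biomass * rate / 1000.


Total O2 consumption (mg/h) = 6961 kg * 411 mg/(kg*h) = 2860971 mg/h
Convert to g/h: 2860971 / 1000 = 2860.971 g/h

2860.971 g/h


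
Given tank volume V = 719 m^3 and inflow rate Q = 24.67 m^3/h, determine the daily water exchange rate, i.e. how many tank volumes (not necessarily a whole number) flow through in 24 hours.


Daily flow volume = 24.67 m^3/h * 24 h = 592.08 m^3/day
Exchanges = daily flow / tank volume = 592.08 / 719 = 0.823477 exchanges/day

0.823477 exchanges/day


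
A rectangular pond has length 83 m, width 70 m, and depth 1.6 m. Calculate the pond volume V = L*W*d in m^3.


Base area = L * W = 83 * 70 = 5810 m^2
Volume = area * depth = 5810 * 1.6 = 9296 m^3

9296 m^3


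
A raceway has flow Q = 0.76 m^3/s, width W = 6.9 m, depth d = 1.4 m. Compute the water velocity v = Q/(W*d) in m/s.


Cross-sectional area = W * d = 6.9 * 1.4 = 9.66 m^2
Velocity = Q / A = 0.76 / 9.66 = 0.0786749 m/s

0.0786749 m/s


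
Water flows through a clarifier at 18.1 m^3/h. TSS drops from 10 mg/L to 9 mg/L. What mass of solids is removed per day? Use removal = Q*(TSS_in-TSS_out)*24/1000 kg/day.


Concentration drop: TSS_in - TSS_out = 10 - 9 = 1 mg/L
Hourly solids removed = Q * dTSS = 18.1 m^3/h * 1 mg/L = 18.1 g/h  (m^3/h * mg/L = g/h)
Daily solids removed = 18.1 * 24 = 434.4 g/day
Convert g to kg: 434.4 / 1000 = 0.4344 kg/day

0.4344 kg/day


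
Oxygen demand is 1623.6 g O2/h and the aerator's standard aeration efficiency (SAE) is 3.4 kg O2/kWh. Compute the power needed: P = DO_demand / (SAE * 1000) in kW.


SAE in g O2/kWh = 3.4 * 1000 = 3400 g/kWh
P = DO_demand / SAE_g = 1623.6 / 3400 = 0.477529 kW

0.477529 kW


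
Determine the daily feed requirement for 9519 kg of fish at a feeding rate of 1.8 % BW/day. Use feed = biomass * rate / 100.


Feeding rate fraction = 1.8% / 100 = 0.018
Daily feed = 9519 kg * 0.018 = 171.342 kg/day

171.342 kg/day


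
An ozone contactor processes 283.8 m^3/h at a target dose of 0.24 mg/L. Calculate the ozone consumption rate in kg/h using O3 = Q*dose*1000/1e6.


O3 demand (mg/h) = Q * dose * 1000 = 283.8 * 0.24 * 1000 = 68112 mg/h
Convert mg to kg: 68112 / 1e6 = 0.068112 kg/h

0.068112 kg/h


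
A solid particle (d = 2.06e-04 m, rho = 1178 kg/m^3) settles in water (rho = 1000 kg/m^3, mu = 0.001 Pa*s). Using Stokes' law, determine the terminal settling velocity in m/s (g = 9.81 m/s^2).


Density difference: rho_p - rho_f = 1178 - 1000 = 178 kg/m^3
d^2 = (2.06e-04)^2 = 4.2436e-08 m^2
Numerator = (rho_p - rho_f) * g * d^2 = 178 * 9.81 * 4.2436e-08 = 7.4100894e-05
Denominator = 18 * mu = 18 * 0.001 = 0.018
v_s = 7.4100894e-05 / 0.018 = 0.00411672 m/s
Check: Re = rho_f * v_s * d / mu = 1000 * 0.00411672 * 2.06e-04 / 0.001 = 0.848 < 1, so Stokes' law applies.

0.00411672 m/s


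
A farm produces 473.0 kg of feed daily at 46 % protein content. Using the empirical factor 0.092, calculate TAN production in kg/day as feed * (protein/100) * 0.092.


Protein in feed = 473.0 * 46/100 = 217.58 kg/day
TAN = protein * 0.092 = 217.58 * 0.092 = 20.01736 kg/day

20.01736 kg/day


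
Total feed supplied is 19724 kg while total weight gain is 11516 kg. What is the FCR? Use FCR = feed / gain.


FCR = feed consumed / weight gained
FCR = 19724 kg / 11516 kg = 1.71275

1.71275


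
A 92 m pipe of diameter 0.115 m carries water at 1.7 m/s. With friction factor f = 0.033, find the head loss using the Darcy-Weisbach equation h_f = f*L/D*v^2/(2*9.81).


v^2 = 1.7^2 = 2.89 m^2/s^2
L/D = 92/0.115 = 800
h_f = f*(L/D)*v^2/(2g) = 0.033 * 800 * 2.89 / 19.62 = 3.88869 m

3.88869 m


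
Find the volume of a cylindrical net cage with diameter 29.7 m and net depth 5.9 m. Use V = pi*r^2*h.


r = d/2 = 29.7/2 = 14.85 m
Base area = pi*r^2 = pi*14.85^2 = 692.79187 m^2
Volume = 692.79187 * 5.9 = 4087.47 m^3

4087.47 m^3


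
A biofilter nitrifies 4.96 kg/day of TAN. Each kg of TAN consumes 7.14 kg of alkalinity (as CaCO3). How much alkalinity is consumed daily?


Alkalinity factor: 7.14 kg CaCO3 consumed per kg TAN nitrified
alk = 4.96 kg TAN * 7.14 = 35.4144 kg CaCO3/day

35.4144 kg CaCO3/day


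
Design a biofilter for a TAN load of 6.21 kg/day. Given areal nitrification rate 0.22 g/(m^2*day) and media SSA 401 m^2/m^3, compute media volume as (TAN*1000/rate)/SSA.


A = 6.21*1000 / 0.22 = 28227.273 m^2
V = 28227.273 / 401 = 70.3922

70.3922 m^3


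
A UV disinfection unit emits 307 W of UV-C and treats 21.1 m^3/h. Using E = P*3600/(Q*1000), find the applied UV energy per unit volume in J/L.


Energy delivered per hour = 307 W * 3600 s = 1105200 J/h
Volume treated per hour = 21.1 m^3/h * 1000 = 21100 L/h
dose = 1105200 / 21100 = 52.3791 J/L

52.3791 J/L


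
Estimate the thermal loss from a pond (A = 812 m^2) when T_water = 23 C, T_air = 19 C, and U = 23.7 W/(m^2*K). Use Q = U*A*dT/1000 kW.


Temperature difference dT = 23 - 19 = 4 K
Heat loss (W) = U * A * dT = 23.7 * 812 * 4 = 76977.6 W
Convert to kW: 76977.6 / 1000 = 76.9776 kW

76.9776 kW


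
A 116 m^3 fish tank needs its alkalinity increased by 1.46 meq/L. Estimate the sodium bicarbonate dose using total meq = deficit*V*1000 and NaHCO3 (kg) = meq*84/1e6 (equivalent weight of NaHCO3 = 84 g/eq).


Tank volume in L = 116 m^3 * 1000 = 116000 L
Total meq required = 1.46 meq/L * 116000 L = 169360 meq
NaHCO3 mass = 169360 meq * 84 mg/meq / 1e6 = 14.2262 kg

14.2262 kg


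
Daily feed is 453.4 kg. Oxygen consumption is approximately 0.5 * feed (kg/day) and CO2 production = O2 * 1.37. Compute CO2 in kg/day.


O2 = 453.4 * 0.5 = 226.7
CO2 = 226.7 * 1.37 = 310.579

310.579 kg/day


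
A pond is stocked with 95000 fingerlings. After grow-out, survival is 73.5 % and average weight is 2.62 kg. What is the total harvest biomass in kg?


Survivors = 95000 * 73.5/100 = 69825 fish
Harvest biomass = survivors * W_f = 69825 * 2.62 = 182941.5 kg

182941.5 kg


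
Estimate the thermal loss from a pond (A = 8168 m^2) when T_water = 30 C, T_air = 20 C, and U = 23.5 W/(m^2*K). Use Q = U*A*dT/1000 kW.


Temperature difference dT = 30 - 20 = 10 K
Heat loss (W) = U * A * dT = 23.5 * 8168 * 10 = 1919480 W
Convert to kW: 1919480 / 1000 = 1919.48 kW

1919.48 kW


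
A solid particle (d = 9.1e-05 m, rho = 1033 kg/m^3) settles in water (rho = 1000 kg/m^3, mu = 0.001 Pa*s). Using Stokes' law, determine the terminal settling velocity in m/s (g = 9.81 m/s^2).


Density difference: rho_p - rho_f = 1033 - 1000 = 33 kg/m^3
d^2 = (9.1e-05)^2 = 8.281e-09 m^2
Numerator = (rho_p - rho_f) * g * d^2 = 33 * 9.81 * 8.281e-09 = 2.6808081e-06
Denominator = 18 * mu = 18 * 0.001 = 0.018
v_s = 2.6808081e-06 / 0.018 = 1.48934e-04 m/s
Check: Re = rho_f * v_s * d / mu = 1000 * 1.48934e-04 * 9.1e-05 / 0.001 = 0.0136 < 1, so Stokes' law applies.

1.48934e-04 m/s


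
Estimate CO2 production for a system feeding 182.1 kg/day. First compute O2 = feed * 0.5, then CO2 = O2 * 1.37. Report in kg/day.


O2 = 182.1 * 0.5 = 91.05
CO2 = 91.05 * 1.37 = 124.7385

124.7385 kg/day


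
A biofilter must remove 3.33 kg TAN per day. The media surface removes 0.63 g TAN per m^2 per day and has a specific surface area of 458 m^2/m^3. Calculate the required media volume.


A = 3.33*1000 / 0.63 = 5285.7143 m^2
V = 5285.7143 / 458 = 11.5409

11.5409 m^3


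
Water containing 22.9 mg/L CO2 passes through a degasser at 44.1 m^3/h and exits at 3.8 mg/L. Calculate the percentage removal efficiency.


CO2_out / CO2_in = 3.8 / 22.9 = 0.16593886
Fraction remaining = 0.16593886
efficiency = (1 - 0.16593886) * 100 = 83.4061 %

83.4061 %


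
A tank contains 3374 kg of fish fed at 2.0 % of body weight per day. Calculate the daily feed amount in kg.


Feeding rate fraction = 2.0% / 100 = 0.02
Daily feed = 3374 kg * 0.02 = 67.48 kg/day

67.48 kg/day


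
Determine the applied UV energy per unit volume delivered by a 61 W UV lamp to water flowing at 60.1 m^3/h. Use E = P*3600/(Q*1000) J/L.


Energy delivered per hour = 61 W * 3600 s = 219600 J/h
Volume treated per hour = 60.1 m^3/h * 1000 = 60100 L/h
dose = 219600 / 60100 = 3.65391 J/L

3.65391 J/L


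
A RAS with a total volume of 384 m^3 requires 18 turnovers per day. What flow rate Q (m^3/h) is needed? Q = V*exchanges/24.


Daily recirculation volume = 384 m^3 * 18 = 6912 m^3/day
Flow rate Q = daily volume / 24 h = 6912 / 24 = 288 m^3/h

288 m^3/h


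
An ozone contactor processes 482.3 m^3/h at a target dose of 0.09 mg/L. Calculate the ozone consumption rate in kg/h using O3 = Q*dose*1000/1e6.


O3 demand (mg/h) = Q * dose * 1000 = 482.3 * 0.09 * 1000 = 43407 mg/h
Convert mg to kg: 43407 / 1e6 = 0.043407 kg/h

0.043407 kg/h


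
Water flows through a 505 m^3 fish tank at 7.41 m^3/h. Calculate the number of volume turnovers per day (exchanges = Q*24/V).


Daily flow volume = 7.41 m^3/h * 24 h = 177.84 m^3/day
Exchanges = daily flow / tank volume = 177.84 / 505 = 0.352158 exchanges/day

0.352158 exchanges/day


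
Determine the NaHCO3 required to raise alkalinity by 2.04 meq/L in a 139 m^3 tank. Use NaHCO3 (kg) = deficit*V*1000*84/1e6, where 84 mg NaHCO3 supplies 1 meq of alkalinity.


Tank volume in L = 139 m^3 * 1000 = 139000 L
Total meq required = 2.04 meq/L * 139000 L = 283560 meq
NaHCO3 mass = 283560 meq * 84 mg/meq / 1e6 = 23.819 kg

23.819 kg


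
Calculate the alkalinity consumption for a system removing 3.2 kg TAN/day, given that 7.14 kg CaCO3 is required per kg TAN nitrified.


Alkalinity factor: 7.14 kg CaCO3 consumed per kg TAN nitrified
alk = 3.2 kg TAN * 7.14 = 22.848 kg CaCO3/day

22.848 kg CaCO3/day


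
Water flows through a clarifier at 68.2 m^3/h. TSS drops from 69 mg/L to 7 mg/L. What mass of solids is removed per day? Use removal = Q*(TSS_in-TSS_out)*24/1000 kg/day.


Concentration drop: TSS_in - TSS_out = 69 - 7 = 62 mg/L
Hourly solids removed = Q * dTSS = 68.2 m^3/h * 62 mg/L = 4228.4 g/h  (m^3/h * mg/L = g/h)
Daily solids removed = 4228.4 * 24 = 101481.6 g/day
Convert g to kg: 101481.6 / 1000 = 101.4816 kg/day

101.4816 kg/day


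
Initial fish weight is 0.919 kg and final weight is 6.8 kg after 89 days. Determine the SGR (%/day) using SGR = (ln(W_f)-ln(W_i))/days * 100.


ln(W_f) = ln(6.8) = 1.9169226
ln(W_i) = ln(0.919) = -0.084469157
ln(W_f) - ln(W_i) = 1.9169226 - -0.084469157 = 2.0013918
SGR = 2.0013918 / 89 * 100 = 2.24875 %/day

2.24875 %/day


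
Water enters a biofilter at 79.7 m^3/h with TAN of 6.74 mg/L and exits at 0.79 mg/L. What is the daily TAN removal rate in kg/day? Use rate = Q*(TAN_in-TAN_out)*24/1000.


Concentration drop: TAN_in - TAN_out = 6.74 - 0.79 = 5.95 mg/L
Hourly TAN removed = Q * dTAN = 79.7 m^3/h * 5.95 mg/L = 474.215 g/h  (m^3/h * mg/L = g/h)
Daily TAN removed = 474.215 * 24 = 11381.16 g/day
Convert to kg/day: 11381.16 / 1000 = 11.38116 kg/day

11.38116 kg/day


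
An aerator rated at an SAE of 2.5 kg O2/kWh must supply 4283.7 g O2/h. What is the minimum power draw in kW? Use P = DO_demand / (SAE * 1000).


SAE in g O2/kWh = 2.5 * 1000 = 2500 g/kWh
P = DO_demand / SAE_g = 4283.7 / 2500 = 1.71348 kW

1.71348 kW


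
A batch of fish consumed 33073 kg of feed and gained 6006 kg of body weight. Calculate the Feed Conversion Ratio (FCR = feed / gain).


FCR = feed consumed / weight gained
FCR = 33073 kg / 6006 kg = 5.50666

5.50666


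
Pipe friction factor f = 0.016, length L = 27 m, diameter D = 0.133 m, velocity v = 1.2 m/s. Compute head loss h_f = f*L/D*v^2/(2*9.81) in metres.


v^2 = 1.2^2 = 1.44 m^2/s^2
L/D = 27/0.133 = 203.00752
h_f = f*(L/D)*v^2/(2g) = 0.016 * 203.00752 * 1.44 / 19.62 = 0.238394 m

0.238394 m


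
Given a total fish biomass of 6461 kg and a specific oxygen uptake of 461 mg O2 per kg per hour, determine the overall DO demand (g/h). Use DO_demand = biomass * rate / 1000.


Total O2 consumption (mg/h) = 6461 kg * 461 mg/(kg*h) = 2978521 mg/h
Convert to g/h: 2978521 / 1000 = 2978.521 g/h

2978.521 g/h


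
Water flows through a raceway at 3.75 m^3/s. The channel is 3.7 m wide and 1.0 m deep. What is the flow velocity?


Cross-sectional area = W * d = 3.7 * 1.0 = 3.7 m^2
Velocity = Q / A = 3.75 / 3.7 = 1.01351 m/s

1.01351 m/s


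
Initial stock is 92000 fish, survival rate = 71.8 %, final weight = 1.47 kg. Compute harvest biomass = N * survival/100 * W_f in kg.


Survivors = 92000 * 71.8/100 = 66056 fish
Harvest biomass = survivors * W_f = 66056 * 1.47 = 97102.32 kg

97102.32 kg


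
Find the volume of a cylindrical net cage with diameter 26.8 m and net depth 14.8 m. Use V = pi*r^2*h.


r = d/2 = 26.8/2 = 13.4 m
Base area = pi*r^2 = pi*13.4^2 = 564.10438 m^2
Volume = 564.10438 * 14.8 = 8348.74 m^3

8348.74 m^3


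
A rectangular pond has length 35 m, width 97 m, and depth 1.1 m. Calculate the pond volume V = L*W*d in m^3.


Base area = L * W = 35 * 97 = 3395 m^2
Volume = area * depth = 3395 * 1.1 = 3734.5 m^3

3734.5 m^3


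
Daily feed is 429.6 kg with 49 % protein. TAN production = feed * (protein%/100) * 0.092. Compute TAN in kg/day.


Protein in feed = 429.6 * 49/100 = 210.504 kg/day
TAN = protein * 0.092 = 210.504 * 0.092 = 19.366368 kg/day

19.366368 kg/day


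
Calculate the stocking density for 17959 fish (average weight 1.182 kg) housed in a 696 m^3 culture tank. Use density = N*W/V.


Total biomass = 17959 fish * 1.182 kg = 21227.538 kg
Density = total biomass / volume = 21227.538 / 696 = 30.4993 kg/m^3

30.4993 kg/m^3


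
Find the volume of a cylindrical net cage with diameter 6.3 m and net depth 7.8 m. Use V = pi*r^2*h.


r = d/2 = 6.3/2 = 3.15 m
Base area = pi*r^2 = pi*3.15^2 = 31.172453 m^2
Volume = 31.172453 * 7.8 = 243.145 m^3

243.145 m^3


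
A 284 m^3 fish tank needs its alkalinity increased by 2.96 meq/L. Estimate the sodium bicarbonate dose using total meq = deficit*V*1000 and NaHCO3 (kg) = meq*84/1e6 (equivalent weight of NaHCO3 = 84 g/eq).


Tank volume in L = 284 m^3 * 1000 = 284000 L
Total meq required = 2.96 meq/L * 284000 L = 840640 meq
NaHCO3 mass = 840640 meq * 84 mg/meq / 1e6 = 70.6138 kg

70.6138 kg


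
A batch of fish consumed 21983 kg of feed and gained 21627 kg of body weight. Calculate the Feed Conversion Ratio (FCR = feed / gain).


FCR = feed consumed / weight gained
FCR = 21983 kg / 21627 kg = 1.01646

1.01646


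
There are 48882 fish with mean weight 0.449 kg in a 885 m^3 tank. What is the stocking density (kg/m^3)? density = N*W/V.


Total biomass = 48882 fish * 0.449 kg = 21948.018 kg
Density = total biomass / volume = 21948.018 / 885 = 24.8 kg/m^3

24.8 kg/m^3


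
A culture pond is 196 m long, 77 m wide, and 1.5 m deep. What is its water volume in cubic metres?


Base area = L * W = 196 * 77 = 15092 m^2
Volume = area * depth = 15092 * 1.5 = 22638 m^3

22638 m^3


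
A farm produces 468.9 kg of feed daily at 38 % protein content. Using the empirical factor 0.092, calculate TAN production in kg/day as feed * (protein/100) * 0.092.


Protein in feed = 468.9 * 38/100 = 178.182 kg/day
TAN = protein * 0.092 = 178.182 * 0.092 = 16.392744 kg/day

16.392744 kg/day


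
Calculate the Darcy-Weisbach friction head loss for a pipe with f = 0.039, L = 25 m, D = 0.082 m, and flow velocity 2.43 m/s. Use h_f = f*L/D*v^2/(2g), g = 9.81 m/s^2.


v^2 = 2.43^2 = 5.9049 m^2/s^2
L/D = 25/0.082 = 304.87805
h_f = f*(L/D)*v^2/(2g) = 0.039 * 304.87805 * 5.9049 / 19.62 = 3.57853 m

3.57853 m


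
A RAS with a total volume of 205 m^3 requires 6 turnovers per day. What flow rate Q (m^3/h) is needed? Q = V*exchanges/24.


Daily recirculation volume = 205 m^3 * 6 = 1230 m^3/day
Flow rate Q = daily volume / 24 h = 1230 / 24 = 51.25 m^3/h

51.25 m^3/h


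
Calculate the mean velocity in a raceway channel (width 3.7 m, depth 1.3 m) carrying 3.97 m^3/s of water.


Cross-sectional area = W * d = 3.7 * 1.3 = 4.81 m^2
Velocity = Q / A = 3.97 / 4.81 = 0.825364 m/s

0.825364 m/s


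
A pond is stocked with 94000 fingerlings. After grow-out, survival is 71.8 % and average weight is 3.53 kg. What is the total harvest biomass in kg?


Survivors = 94000 * 71.8/100 = 67492 fish
Harvest biomass = survivors * W_f = 67492 * 3.53 = 238246.76 kg

238246.76 kg


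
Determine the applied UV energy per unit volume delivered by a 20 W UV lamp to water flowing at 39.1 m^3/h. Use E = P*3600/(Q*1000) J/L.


Energy delivered per hour = 20 W * 3600 s = 72000 J/h
Volume treated per hour = 39.1 m^3/h * 1000 = 39100 L/h
dose = 72000 / 39100 = 1.84143 J/L

1.84143 J/L


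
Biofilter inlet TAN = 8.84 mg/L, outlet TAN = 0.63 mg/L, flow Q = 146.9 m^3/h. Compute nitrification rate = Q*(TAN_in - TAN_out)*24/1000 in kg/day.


Concentration drop: TAN_in - TAN_out = 8.84 - 0.63 = 8.21 mg/L
Hourly TAN removed = Q * dTAN = 146.9 m^3/h * 8.21 mg/L = 1206.049 g/h  (m^3/h * mg/L = g/h)
Daily TAN removed = 1206.049 * 24 = 28945.176 g/day
Convert to kg/day: 28945.176 / 1000 = 28.945176 kg/day

28.945176 kg/day


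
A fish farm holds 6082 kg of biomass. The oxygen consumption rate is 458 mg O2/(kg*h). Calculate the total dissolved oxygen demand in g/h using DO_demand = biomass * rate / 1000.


Total O2 consumption (mg/h) = 6082 kg * 458 mg/(kg*h) = 2785556 mg/h
Convert to g/h: 2785556 / 1000 = 2785.556 g/h

2785.556 g/h


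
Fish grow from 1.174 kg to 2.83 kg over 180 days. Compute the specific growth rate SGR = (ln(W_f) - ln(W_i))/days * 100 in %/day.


ln(W_f) = ln(2.83) = 1.0402767
ln(W_i) = ln(1.174) = 0.16041672
ln(W_f) - ln(W_i) = 1.0402767 - 0.16041672 = 0.87985998
SGR = 0.87985998 / 180 * 100 = 0.488811 %/day

0.488811 %/day


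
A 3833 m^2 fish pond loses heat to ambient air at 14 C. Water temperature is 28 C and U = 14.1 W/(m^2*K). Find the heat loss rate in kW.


Temperature difference dT = 28 - 14 = 14 K
Heat loss (W) = U * A * dT = 14.1 * 3833 * 14 = 756634.2 W
Convert to kW: 756634.2 / 1000 = 756.6342 kW

756.6342 kW


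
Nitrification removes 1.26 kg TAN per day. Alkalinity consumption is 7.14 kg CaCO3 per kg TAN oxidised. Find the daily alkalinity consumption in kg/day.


Alkalinity factor: 7.14 kg CaCO3 consumed per kg TAN nitrified
alk = 1.26 kg TAN * 7.14 = 8.9964 kg CaCO3/day

8.9964 kg CaCO3/day


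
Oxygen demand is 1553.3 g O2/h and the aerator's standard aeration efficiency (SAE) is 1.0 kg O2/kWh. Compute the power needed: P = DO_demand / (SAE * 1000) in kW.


SAE in g O2/kWh = 1.0 * 1000 = 1000 g/kWh
P = DO_demand / SAE_g = 1553.3 / 1000 = 1.5533 kW

1.5533 kW


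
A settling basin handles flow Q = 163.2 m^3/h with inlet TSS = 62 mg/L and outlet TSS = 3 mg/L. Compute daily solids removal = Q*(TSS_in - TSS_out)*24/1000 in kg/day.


Concentration drop: TSS_in - TSS_out = 62 - 3 = 59 mg/L
Hourly solids removed = Q * dTSS = 163.2 m^3/h * 59 mg/L = 9628.8 g/h  (m^3/h * mg/L = g/h)
Daily solids removed = 9628.8 * 24 = 231091.2 g/day
Convert g to kg: 231091.2 / 1000 = 231.0912 kg/day

231.0912 kg/day


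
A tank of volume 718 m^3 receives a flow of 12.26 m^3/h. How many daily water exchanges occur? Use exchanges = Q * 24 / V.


Daily flow volume = 12.26 m^3/h * 24 h = 294.24 m^3/day
Exchanges = daily flow / tank volume = 294.24 / 718 = 0.409805 exchanges/day

0.409805 exchanges/day


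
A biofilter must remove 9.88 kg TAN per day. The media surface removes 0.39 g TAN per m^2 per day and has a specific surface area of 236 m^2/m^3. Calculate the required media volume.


A = 9.88*1000 / 0.39 = 25333.333 m^2
V = 25333.333 / 236 = 107.345

107.345 m^3


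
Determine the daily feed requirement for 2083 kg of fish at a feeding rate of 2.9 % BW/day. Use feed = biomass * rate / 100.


Feeding rate fraction = 2.9% / 100 = 0.029
Daily feed = 2083 kg * 0.029 = 60.407 kg/day

60.407 kg/day


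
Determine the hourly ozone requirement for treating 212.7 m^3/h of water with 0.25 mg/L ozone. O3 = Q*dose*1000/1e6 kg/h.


O3 demand (mg/h) = Q * dose * 1000 = 212.7 * 0.25 * 1000 = 53175 mg/h
Convert mg to kg: 53175 / 1e6 = 0.053175 kg/h

0.053175 kg/h


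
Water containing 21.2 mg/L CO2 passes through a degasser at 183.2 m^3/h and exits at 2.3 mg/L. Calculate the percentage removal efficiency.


CO2_out / CO2_in = 2.3 / 21.2 = 0.10849057
Fraction remaining = 0.10849057
efficiency = (1 - 0.10849057) * 100 = 89.1509 %

89.1509 %


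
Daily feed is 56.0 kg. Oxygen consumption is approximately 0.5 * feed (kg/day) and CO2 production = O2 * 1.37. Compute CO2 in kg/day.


O2 = 56.0 * 0.5 = 28
CO2 = 28 * 1.37 = 38.36

38.36 kg/day


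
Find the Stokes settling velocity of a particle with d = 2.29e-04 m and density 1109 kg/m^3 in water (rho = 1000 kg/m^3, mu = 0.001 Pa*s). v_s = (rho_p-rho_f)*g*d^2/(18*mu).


Density difference: rho_p - rho_f = 1109 - 1000 = 109 kg/m^3
d^2 = (2.29e-04)^2 = 5.2441e-08 m^2
Numerator = (rho_p - rho_f) * g * d^2 = 109 * 9.81 * 5.2441e-08 = 5.6074637e-05
Denominator = 18 * mu = 18 * 0.001 = 0.018
v_s = 5.6074637e-05 / 0.018 = 0.00311526 m/s
Check: Re = rho_f * v_s * d / mu = 1000 * 0.00311526 * 2.29e-04 / 0.001 = 0.713 < 1, so Stokes' law applies.

0.00311526 m/s


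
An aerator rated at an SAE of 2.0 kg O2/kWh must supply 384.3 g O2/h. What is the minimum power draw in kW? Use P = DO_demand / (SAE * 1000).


SAE in g O2/kWh = 2.0 * 1000 = 2000 g/kWh
P = DO_demand / SAE_g = 384.3 / 2000 = 0.19215 kW

0.19215 kW


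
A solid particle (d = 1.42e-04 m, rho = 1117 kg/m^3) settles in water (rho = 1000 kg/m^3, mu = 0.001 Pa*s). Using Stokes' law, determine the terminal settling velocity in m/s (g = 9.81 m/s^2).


Density difference: rho_p - rho_f = 1117 - 1000 = 117 kg/m^3
d^2 = (1.42e-04)^2 = 2.0164e-08 m^2
Numerator = (rho_p - rho_f) * g * d^2 = 117 * 9.81 * 2.0164e-08 = 2.3143634e-05
Denominator = 18 * mu = 18 * 0.001 = 0.018
v_s = 2.3143634e-05 / 0.018 = 0.00128576 m/s
Check: Re = rho_f * v_s * d / mu = 1000 * 0.00128576 * 1.42e-04 / 0.001 = 0.183 < 1, so Stokes' law applies.

0.00128576 m/s


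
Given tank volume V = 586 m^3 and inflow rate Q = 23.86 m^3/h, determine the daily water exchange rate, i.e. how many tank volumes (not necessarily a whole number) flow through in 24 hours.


Daily flow volume = 23.86 m^3/h * 24 h = 572.64 m^3/day
Exchanges = daily flow / tank volume = 572.64 / 586 = 0.977201 exchanges/day

0.977201 exchanges/day


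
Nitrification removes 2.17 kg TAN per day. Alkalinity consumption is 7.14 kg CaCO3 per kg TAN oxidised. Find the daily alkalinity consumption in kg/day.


Alkalinity factor: 7.14 kg CaCO3 consumed per kg TAN nitrified
alk = 2.17 kg TAN * 7.14 = 15.4938 kg CaCO3/day

15.4938 kg CaCO3/day


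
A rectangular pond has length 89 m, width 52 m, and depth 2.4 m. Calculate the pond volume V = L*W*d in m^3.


Base area = L * W = 89 * 52 = 4628 m^2
Volume = area * depth = 4628 * 2.4 = 11107.2 m^3

11107.2 m^3


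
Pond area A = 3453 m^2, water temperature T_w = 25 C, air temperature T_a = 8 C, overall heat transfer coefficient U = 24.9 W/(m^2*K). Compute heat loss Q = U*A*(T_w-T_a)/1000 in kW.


Temperature difference dT = 25 - 8 = 17 K
Heat loss (W) = U * A * dT = 24.9 * 3453 * 17 = 1461654.9 W
Convert to kW: 1461654.9 / 1000 = 1461.6549 kW

1461.6549 kW


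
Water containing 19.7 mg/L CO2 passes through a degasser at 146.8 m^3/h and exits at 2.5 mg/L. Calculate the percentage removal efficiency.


CO2_out / CO2_in = 2.5 / 19.7 = 0.12690355
Fraction remaining = 0.12690355
efficiency = (1 - 0.12690355) * 100 = 87.3096 %

87.3096 %


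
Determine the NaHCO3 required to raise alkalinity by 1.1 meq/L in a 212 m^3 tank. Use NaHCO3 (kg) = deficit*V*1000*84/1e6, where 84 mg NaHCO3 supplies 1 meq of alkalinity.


Tank volume in L = 212 m^3 * 1000 = 212000 L
Total meq required = 1.1 meq/L * 212000 L = 233200 meq
NaHCO3 mass = 233200 meq * 84 mg/meq / 1e6 = 19.5888 kg

19.5888 kg


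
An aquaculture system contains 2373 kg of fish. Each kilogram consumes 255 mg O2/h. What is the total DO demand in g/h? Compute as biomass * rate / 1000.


Total O2 consumption (mg/h) = 2373 kg * 255 mg/(kg*h) = 605115 mg/h
Convert to g/h: 605115 / 1000 = 605.115 g/h

605.115 g/h


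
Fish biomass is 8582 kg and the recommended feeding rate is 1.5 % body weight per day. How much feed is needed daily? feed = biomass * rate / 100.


Feeding rate fraction = 1.5% / 100 = 0.015
Daily feed = 8582 kg * 0.015 = 128.73 kg/day

128.73 kg/day


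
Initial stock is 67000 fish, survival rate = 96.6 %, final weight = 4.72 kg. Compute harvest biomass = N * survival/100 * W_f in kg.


Survivors = 67000 * 96.6/100 = 64722 fish
Harvest biomass = survivors * W_f = 64722 * 4.72 = 305487.84 kg

305487.84 kg


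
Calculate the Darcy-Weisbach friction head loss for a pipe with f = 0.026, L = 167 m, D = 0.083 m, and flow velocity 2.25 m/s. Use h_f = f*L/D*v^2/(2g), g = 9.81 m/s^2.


v^2 = 2.25^2 = 5.0625 m^2/s^2
L/D = 167/0.083 = 2012.0482
h_f = f*(L/D)*v^2/(2g) = 0.026 * 2012.0482 * 5.0625 / 19.62 = 13.4983 m

13.4983 m


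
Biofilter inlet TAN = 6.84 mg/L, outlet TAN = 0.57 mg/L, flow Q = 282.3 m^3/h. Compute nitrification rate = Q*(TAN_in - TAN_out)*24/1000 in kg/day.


Concentration drop: TAN_in - TAN_out = 6.84 - 0.57 = 6.27 mg/L
Hourly TAN removed = Q * dTAN = 282.3 m^3/h * 6.27 mg/L = 1770.021 g/h  (m^3/h * mg/L = g/h)
Daily TAN removed = 1770.021 * 24 = 42480.504 g/day
Convert to kg/day: 42480.504 / 1000 = 42.480504 kg/day

42.480504 kg/day


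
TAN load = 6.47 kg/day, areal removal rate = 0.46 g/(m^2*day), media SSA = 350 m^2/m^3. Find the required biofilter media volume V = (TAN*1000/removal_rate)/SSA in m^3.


A = 6.47*1000 / 0.46 = 14065.217 m^2
V = 14065.217 / 350 = 40.1863

40.1863 m^3


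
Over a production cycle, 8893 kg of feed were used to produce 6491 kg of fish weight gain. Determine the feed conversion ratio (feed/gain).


FCR = feed consumed / weight gained
FCR = 8893 kg / 6491 kg = 1.37005

1.37005


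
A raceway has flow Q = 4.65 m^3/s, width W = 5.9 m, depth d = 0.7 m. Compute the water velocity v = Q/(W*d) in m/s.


Cross-sectional area = W * d = 5.9 * 0.7 = 4.13 m^2
Velocity = Q / A = 4.65 / 4.13 = 1.12591 m/s

1.12591 m/s


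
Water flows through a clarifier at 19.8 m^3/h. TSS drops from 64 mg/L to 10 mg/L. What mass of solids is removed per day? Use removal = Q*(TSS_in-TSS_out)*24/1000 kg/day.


Concentration drop: TSS_in - TSS_out = 64 - 10 = 54 mg/L
Hourly solids removed = Q * dTSS = 19.8 m^3/h * 54 mg/L = 1069.2 g/h  (m^3/h * mg/L = g/h)
Daily solids removed = 1069.2 * 24 = 25660.8 g/day
Convert g to kg: 25660.8 / 1000 = 25.6608 kg/day

25.6608 kg/day


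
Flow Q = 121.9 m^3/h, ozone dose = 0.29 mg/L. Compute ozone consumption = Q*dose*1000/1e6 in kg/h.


O3 demand (mg/h) = Q * dose * 1000 = 121.9 * 0.29 * 1000 = 35351 mg/h
Convert mg to kg: 35351 / 1e6 = 0.035351 kg/h

0.035351 kg/h


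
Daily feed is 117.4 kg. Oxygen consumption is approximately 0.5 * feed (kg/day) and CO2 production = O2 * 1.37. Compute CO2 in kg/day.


O2 = 117.4 * 0.5 = 58.7
CO2 = 58.7 * 1.37 = 80.419

80.419 kg/day


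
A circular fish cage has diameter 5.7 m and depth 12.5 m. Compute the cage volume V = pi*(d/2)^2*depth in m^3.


r = d/2 = 5.7/2 = 2.85 m
Base area = pi*r^2 = pi*2.85^2 = 25.517586 m^2
Volume = 25.517586 * 12.5 = 318.97 m^3

318.97 m^3


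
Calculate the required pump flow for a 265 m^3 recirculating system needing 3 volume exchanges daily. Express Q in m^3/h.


Daily recirculation volume = 265 m^3 * 3 = 795 m^3/day
Flow rate Q = daily volume / 24 h = 795 / 24 = 33.125 m^3/h

33.125 m^3/h


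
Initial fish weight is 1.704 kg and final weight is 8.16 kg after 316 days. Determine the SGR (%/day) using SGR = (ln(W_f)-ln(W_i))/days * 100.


ln(W_f) = ln(8.16) = 2.0992442
ln(W_i) = ln(1.704) = 0.53297843
ln(W_f) - ln(W_i) = 2.0992442 - 0.53297843 = 1.5662658
SGR = 1.5662658 / 316 * 100 = 0.495654 %/day

0.495654 %/day


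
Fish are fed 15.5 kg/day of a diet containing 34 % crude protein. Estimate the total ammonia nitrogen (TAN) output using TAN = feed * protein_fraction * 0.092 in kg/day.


Protein in feed = 15.5 * 34/100 = 5.27 kg/day
TAN = protein * 0.092 = 5.27 * 0.092 = 0.48484 kg/day

0.48484 kg/day


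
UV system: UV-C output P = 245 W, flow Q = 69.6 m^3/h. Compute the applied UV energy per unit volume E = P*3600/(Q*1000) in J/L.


Energy delivered per hour = 245 W * 3600 s = 882000 J/h
Volume treated per hour = 69.6 m^3/h * 1000 = 69600 L/h
dose = 882000 / 69600 = 12.6724 J/L

12.6724 J/L


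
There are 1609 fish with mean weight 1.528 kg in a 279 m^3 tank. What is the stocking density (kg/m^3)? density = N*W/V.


Total biomass = 1609 fish * 1.528 kg = 2458.552 kg
Density = total biomass / volume = 2458.552 / 279 = 8.81201 kg/m^3

8.81201 kg/m^3


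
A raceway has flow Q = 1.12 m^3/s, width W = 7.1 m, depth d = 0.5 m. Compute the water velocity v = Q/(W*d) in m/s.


Cross-sectional area = W * d = 7.1 * 0.5 = 3.55 m^2
Velocity = Q / A = 1.12 / 3.55 = 0.315493 m/s

0.315493 m/s


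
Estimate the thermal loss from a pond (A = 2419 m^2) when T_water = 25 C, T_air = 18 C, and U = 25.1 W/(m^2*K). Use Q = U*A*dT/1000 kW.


Temperature difference dT = 25 - 18 = 7 K
Heat loss (W) = U * A * dT = 25.1 * 2419 * 7 = 425018.3 W
Convert to kW: 425018.3 / 1000 = 425.0183 kW

425.0183 kW


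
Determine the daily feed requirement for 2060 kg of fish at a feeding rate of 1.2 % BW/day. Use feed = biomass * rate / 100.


Feeding rate fraction = 1.2% / 100 = 0.012
Daily feed = 2060 kg * 0.012 = 24.72 kg/day

24.72 kg/day


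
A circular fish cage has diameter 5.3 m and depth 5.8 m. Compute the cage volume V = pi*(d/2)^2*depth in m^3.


r = d/2 = 5.3/2 = 2.65 m
Base area = pi*r^2 = pi*2.65^2 = 22.061834 m^2
Volume = 22.061834 * 5.8 = 127.959 m^3

127.959 m^3
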